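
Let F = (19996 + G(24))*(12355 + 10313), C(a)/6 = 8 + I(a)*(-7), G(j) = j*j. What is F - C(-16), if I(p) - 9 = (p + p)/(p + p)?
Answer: 466326468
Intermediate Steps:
G(j) = j**2
I(p) = 10 (I(p) = 9 + (p + p)/(p + p) = 9 + (2*p)/((2*p)) = 9 + (2*p)*(1/(2*p)) = 9 + 1 = 10)
C(a) = -372 (C(a) = 6*(8 + 10*(-7)) = 6*(8 - 70) = 6*(-62) = -372)
F = 466326096 (F = (19996 + 24**2)*(12355 + 10313) = (19996 + 576)*22668 = 20572*22668 = 466326096)
F - C(-16) = 466326096 - 1*(-372) = 466326096 + 372 = 466326468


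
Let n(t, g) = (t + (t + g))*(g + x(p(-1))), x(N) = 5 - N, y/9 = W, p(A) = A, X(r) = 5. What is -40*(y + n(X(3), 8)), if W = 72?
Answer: -36000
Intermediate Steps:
y = 648 (y = 9*72 = 648)
n(t, g) = (6 + g)*(g + 2*t) (n(t, g) = (t + (t + g))*(g + (5 - 1*(-1))) = (t + (g + t))*(g + (5 + 1)) = (g + 2*t)*(g + 6) = (g + 2*t)*(6 + g) = (6 + g)*(g + 2*t))
-40*(y + n(X(3), 8)) = -40*(648 + (8² + 6*8 + 12*5 + 2*8*5)) = -40*(648 + (64 + 48 + 60 + 80)) = -40*(648 + 252) = -40*900 = -36000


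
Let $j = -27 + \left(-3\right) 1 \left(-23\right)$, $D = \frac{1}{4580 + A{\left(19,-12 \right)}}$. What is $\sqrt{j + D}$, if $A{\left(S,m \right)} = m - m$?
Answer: $\frac{\sqrt{220253345}}{2290} \approx 6.4808$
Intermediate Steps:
$A{\left(S,m \right)} = 0$
$D = \frac{1}{4580}$ ($D = \frac{1}{4580 + 0} = \frac{1}{4580} \approx 0.00021834$)
$j = 42$ ($j = -27 - -69 = -27 + 69 = 42$)
$\sqrt{j + D} = \sqrt{42 + \frac{1}{4580}} = \sqrt{\frac{192361}{4580}} = \frac{\sqrt{220253345}}{2290}$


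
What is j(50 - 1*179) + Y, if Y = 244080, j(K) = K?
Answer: 243951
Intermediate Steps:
j(50 - 1*179) + Y = (50 - 1*179) + 244080 = (50 - 179) + 244080 = -129 + 244080 = 243951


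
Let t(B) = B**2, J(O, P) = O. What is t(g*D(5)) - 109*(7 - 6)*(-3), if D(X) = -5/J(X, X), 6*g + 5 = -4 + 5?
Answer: 2947/9 ≈ 327.44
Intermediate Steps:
g = -2/3 (g = -5/6 + (-4 + 5)/6 = -5/6 + (1/6)*1 = -5/6 + 1/6 = -2/3 ≈ -0.66667)
D(X) = -5/X
t(g*D(5)) - 109*(7 - 6)*(-3) = (-(-10)/(3*5))**2 - 109*(7 - 6)*(-3) = (-(-10)/(3*5))**2 - 109*(-3) = (-2/3*(-1))**2 - 109*(-3) = (2/3)**2 + 327 = 4/9 + 327 = 2947/9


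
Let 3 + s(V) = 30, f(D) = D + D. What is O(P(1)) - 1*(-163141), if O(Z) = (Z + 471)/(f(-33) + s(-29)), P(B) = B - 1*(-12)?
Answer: 6362015/39 ≈ 1.6313e+5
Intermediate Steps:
f(D) = 2*D
s(V) = 27 (s(V) = -3 + 30 = 27)
P(B) = 12 + B (P(B) = B + 12 = 12 + B)
O(Z) = -157/13 - Z/39 (O(Z) = (Z + 471)/(2*(-33) + 27) = (471 + Z)/(-66 + 27) = (471 + Z)/(-39) = (471 + Z)*(-1/39) = -157/13 - Z/39)
O(P(1)) - 1*(-163141) = (-157/13 - (12 + 1)/39) - 1*(-163141) = (-157/13 - 1/39*13) + 163141 = (-157/13 - ⅓) + 163141 = -484/39 + 163141 = 6362015/39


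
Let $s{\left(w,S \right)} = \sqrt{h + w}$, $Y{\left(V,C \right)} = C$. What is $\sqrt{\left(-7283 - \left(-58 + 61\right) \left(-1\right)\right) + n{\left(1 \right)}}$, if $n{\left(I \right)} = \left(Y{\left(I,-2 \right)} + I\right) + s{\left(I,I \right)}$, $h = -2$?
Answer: $\sqrt{-7281 + i} \approx 0.0059 + 85.329 i$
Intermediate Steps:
$s{\left(w,S \right)} = \sqrt{-2 + w}$
$n{\left(I \right)} = -2 + I + \sqrt{-2 + I}$ ($n{\left(I \right)} = \left(-2 + I\right) + \sqrt{-2 + I} = -2 + I + \sqrt{-2 + I}$)
$\sqrt{\left(-7283 - \left(-58 + 61\right) \left(-1\right)\right) + n{\left(1 \right)}} = \sqrt{\left(-7283 - \left(-58 + 61\right) \left(-1\right)\right) + \left(-2 + 1 + \sqrt{-2 + 1}\right)} = \sqrt{\left(-7283 - 3 \left(-1\right)\right) + \left(-2 + 1 + \sqrt{-1}\right)} = \sqrt{\left(-7283 - -3\right) + \left(-2 + 1 + i\right)} = \sqrt{\left(-7283 + 3\right) - \left(1 - i\right)} = \sqrt{-7280 - \left(1 - i\right)} = \sqrt{-7281 + i}$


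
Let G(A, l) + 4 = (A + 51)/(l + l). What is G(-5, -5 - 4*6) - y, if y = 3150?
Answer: -91489/29 ≈ -3154.8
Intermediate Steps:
G(A, l) = -4 + (51 + A)/(2*l) (G(A, l) = -4 + (A + 51)/(l + l) = -4 + (51 + A)/((2*l)) = -4 + (51 + A)*(1/(2*l)) = -4 + (51 + A)/(2*l))
G(-5, -5 - 4*6) - y = (51 - 5 - 8*(-5 - 4*6))/(2*(-5 - 4*6)) - 1*3150 = (51 - 5 - 8*(-5 - 24))/(2*(-5 - 24)) - 3150 = (1/2)*(51 - 5 - 8*(-29))/(-29) - 3150 = (1/2)*(-1/29)*(51 - 5 + 232) - 3150 = (1/2)*(-1/29)*278 - 3150 = -139/29 - 3150 = -91489/29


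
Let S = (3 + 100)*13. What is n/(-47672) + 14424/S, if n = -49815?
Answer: 754323213/63832808 ≈ 11.817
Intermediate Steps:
S = 1339 (S = 103*13 = 1339)
n/(-47672) + 14424/S = -49815/(-47672) + 14424/1339 = -49815*(-1/47672) + 14424*(1/1339) = 49815/47672 + 14424/1339 = 754323213/63832808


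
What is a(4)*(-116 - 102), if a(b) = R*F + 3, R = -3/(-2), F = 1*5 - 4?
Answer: -981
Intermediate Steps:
F = 1 (F = 5 - 4 = 1)
R = 3/2 (R = -3*(-1/2) = 3/2 ≈ 1.5000)
a(b) = 9/2 (a(b) = (3/2)*1 + 3 = 3/2 + 3 = 9/2)
a(4)*(-116 - 102) = 9*(-116 - 102)/2 = (9/2)*(-218) = -981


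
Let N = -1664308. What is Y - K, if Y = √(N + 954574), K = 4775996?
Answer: -4775996 + I*√709734 ≈ -4.776e+6 + 842.46*I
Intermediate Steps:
Y = I*√709734 (Y = √(-1664308 + 954574) = √(-709734) = I*√709734 ≈ 842.46*I)
Y - K = I*√709734 - 1*4775996 = I*√709734 - 4775996 = -4775996 + I*√709734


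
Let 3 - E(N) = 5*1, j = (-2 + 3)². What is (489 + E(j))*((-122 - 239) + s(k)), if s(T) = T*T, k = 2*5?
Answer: -127107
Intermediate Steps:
k = 10
s(T) = T²
j = 1 (j = 1² = 1)
E(N) = -2 (E(N) = 3 - 5 = -2)
(489 + E(j))*((-122 - 239) + s(k)) = (489 - 2)*((-122 - 239) + 10²) = 487*(-361 + 100) = 487*(-261) = -127107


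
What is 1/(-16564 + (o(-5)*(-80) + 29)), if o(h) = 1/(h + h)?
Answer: -1/16527 ≈ -6.0507e-5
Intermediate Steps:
o(h) = 1/(2*h)
1/(-16564 + (o(-5)*(-80) + 29)) = 1/(-16564 + (((1/2)/(-5))*(-80) + 29)) = 1/(-16564 + (((1/2)*(-1/5))*(-80) + 29)) = 1/(-16564 + (-1/10*(-80) + 29)) = 1/(-16564 + (8 + 29)) = 1/(-16564 + 37) = 1/(-16527) = -1/16527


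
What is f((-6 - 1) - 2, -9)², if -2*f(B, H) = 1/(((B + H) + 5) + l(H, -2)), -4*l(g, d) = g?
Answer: 4/1849 ≈ 0.0021633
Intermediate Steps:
l(g, d) = -g/4
f(B, H) = -1/(2*(5 + B + 3*H/4)) (f(B, H) = -1/(2*(((B + H) + 5) - H/4)) = -1/(2*((5 + B + H) - H/4)) = -1/(2*(5 + B + 3*H/4)))
f((-6 - 1) - 2, -9)² = (-2/(20 + 3*(-9) + 4*((-6 - 1) - 2)))² = (-2/(20 - 27 + 4*(-7 - 2)))² = (-2/(20 - 27 + 4*(-9)))² = (-2/(20 - 27 - 36))² = (-2/(-43))² = (-2*(-1/43))² = (2/43)² = 4/1849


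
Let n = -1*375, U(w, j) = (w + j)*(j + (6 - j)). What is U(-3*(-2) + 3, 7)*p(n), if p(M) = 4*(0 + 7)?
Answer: 2688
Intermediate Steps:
U(w, j) = 6*j + 6*w (U(w, j) = (j + w)*6 = 6*j + 6*w)
n = -375
p(M) = 28 (p(M) = 4*7 = 28)
U(-3*(-2) + 3, 7)*p(n) = (6*7 + 6*(-3*(-2) + 3))*28 = (42 + 6*(6 + 3))*28 = (42 + 6*9)*28 = (42 + 54)*28 = 96*28 = 2688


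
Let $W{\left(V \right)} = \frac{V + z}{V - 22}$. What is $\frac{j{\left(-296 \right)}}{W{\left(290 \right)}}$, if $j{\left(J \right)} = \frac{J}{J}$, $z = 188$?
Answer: $\frac{134}{239} \approx 0.56067$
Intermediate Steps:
$W{\left(V \right)} = \frac{188 + V}{-22 + V}$ ($W{\left(V \right)} = \frac{V + 188}{V - 22} = \frac{188 + V}{-22 + V}$)
$j{\left(J \right)} = 1$
$\frac{j{\left(-296 \right)}}{W{\left(290 \right)}} = 1 \frac{1}{\frac{1}{-22 + 290} \left(188 + 290\right)} = 1 \frac{1}{\frac{1}{268} \cdot 478} = 1 \frac{1}{\frac{239}{134}} = 1 \cdot \frac{134}{239} = \frac{134}{239}$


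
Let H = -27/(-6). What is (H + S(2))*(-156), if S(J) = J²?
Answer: -1326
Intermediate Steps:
H = 9/2 (H = -27*(-⅙) = 9/2 ≈ 4.5000)
(H + S(2))*(-156) = (9/2 + 2²)*(-156) = (9/2 + 4)*(-156) = (17/2)*(-156) = -1326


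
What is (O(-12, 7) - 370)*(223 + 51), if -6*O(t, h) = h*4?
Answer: -307976/3 ≈ -1.0266e+5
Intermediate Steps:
O(t, h) = -2*h/3 (O(t, h) = -h*4/6 = -2*h/3)
(O(-12, 7) - 370)*(223 + 51) = (-2/3*7 - 370)*(223 + 51) = (-14/3 - 370)*274 = -1124/3*274 = -307976/3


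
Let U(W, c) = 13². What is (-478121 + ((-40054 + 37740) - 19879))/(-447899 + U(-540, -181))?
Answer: 250157/223865 ≈ 1.1174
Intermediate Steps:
U(W, c) = 169
(-478121 + ((-40054 + 37740) - 19879))/(-447899 + U(-540, -181)) = (-478121 + ((-40054 + 37740) - 19879))/(-447899 + 169) = (-478121 + (-2314 - 19879))/(-447730) = (-478121 - 22193)*(-1/447730) = -500314*(-1/447730) = 250157/223865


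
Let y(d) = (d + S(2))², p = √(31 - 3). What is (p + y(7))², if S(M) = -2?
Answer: 653 + 100*√7 ≈ 917.58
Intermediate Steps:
p = 2*√7 (p = √28 = 2*√7 ≈ 5.2915)
y(d) = (-2 + d)² (y(d) = (d - 2)² = (-2 + d)²)
(p + y(7))² = (2*√7 + (-2 + 7)²)² = (2*√7 + 5²)² = (2*√7 + 25)² = (25 + 2*√7)²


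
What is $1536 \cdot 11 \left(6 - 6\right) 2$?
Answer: $0$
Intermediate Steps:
$1536 \cdot 11 \left(6 - 6\right) 2 = 1536 \cdot 11 \cdot 0 \cdot 2 = 1536 \cdot 0 \cdot 2 = 1536 \cdot 0 = 0$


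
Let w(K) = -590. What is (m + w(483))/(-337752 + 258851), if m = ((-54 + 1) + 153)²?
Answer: -9410/78901 ≈ -0.11926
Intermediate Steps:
m = 10000 (m = (-53 + 153)² = 100² = 10000)
(m + w(483))/(-337752 + 258851) = (10000 - 590)/(-337752 + 258851) = 9410/(-78901) = 9410*(-1/78901) = -9410/78901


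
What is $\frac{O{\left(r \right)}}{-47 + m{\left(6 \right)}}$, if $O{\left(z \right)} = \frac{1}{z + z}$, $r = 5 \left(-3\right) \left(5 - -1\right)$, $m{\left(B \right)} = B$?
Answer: $\frac{1}{7380} \approx 0.0001355$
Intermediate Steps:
$r = -90$ ($r = - 15 \left(5 + 1\right) = \left(-15\right) 6 = -90$)
$O{\left(z \right)} = \frac{1}{2 z}$
$\frac{O{\left(r \right)}}{-47 + m{\left(6 \right)}} = \frac{\frac{1}{2} \frac{1}{-90}}{-47 + 6} = \frac{\frac{1}{2} \left(- \frac{1}{90}\right)}{-41} = \left(- \frac{1}{41}\right) \left(- \frac{1}{180}\right) = \frac{1}{7380}$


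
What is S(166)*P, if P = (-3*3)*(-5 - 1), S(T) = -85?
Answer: -4590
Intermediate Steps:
P = 54 (P = -9*(-6) = 54)
S(166)*P = -85*54 = -4590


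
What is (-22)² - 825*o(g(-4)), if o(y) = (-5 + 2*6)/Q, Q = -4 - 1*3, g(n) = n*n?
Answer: 1309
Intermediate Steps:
g(n) = n²
Q = -7 (Q = -4 - 3 = -7)
o(y) = -1 (o(y) = (-5 + 2*6)/(-7) = (-5 + 12)*(-⅐) = 7*(-⅐) = -1)
(-22)² - 825*o(g(-4)) = (-22)² - 825*(-1) = 484 + 825 = 1309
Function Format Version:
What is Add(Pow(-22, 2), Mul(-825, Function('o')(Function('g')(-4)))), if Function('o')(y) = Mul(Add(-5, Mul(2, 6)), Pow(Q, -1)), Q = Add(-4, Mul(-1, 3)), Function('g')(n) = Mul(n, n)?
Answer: 1309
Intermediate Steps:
Function('g')(n) = Pow(n, 2)
Q = -7 (Q = Add(-4, -3) = -7)
Function('o')(y) = -1 (Function('o')(y) = Mul(Add(-5, Mul(2, 6)), Pow(-7, -1)) = Mul(Add(-5, 12), Rational(-1, 7)) = Mul(7, Rational(-1, 7)) = -1)
Add(Pow(-22, 2), Mul(-825, Function('o')(Function('g')(-4)))) = Add(Pow(-22, 2), Mul(-825, -1)) = Add(484, 825) = 1309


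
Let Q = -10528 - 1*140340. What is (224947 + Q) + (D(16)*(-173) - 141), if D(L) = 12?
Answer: 71862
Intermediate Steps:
Q = -150868 (Q = -10528 - 140340 = -150868)
(224947 + Q) + (D(16)*(-173) - 141) = (224947 - 150868) + (12*(-173) - 141) = 74079 + (-2076 - 141) = 74079 - 2217 = 71862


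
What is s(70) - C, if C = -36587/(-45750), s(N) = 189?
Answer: 8610163/45750 ≈ 188.20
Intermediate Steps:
C = 36587/45750 (C = -36587*(-1/45750) = 36587/45750 ≈ 0.79972)
s(70) - C = 189 - 1*36587/45750 = 189 - 36587/45750 = 8610163/45750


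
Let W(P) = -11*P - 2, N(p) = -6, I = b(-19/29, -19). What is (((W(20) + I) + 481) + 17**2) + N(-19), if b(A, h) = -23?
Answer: 519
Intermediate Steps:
I = -23
W(P) = -2 - 11*P
(((W(20) + I) + 481) + 17**2) + N(-19) = ((((-2 - 11*20) - 23) + 481) + 17**2) - 6 = ((((-2 - 220) - 23) + 481) + 289) - 6 = (((-222 - 23) + 481) + 289) - 6 = ((-245 + 481) + 289) - 6 = (236 + 289) - 6 = 525 - 6 = 519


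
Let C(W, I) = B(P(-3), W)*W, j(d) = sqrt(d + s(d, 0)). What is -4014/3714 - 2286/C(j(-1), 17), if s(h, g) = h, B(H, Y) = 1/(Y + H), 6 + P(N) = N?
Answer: -1415703/619 - 10287*I*sqrt(2) ≈ -2287.1 - 14548.0*I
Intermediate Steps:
P(N) = -6 + N
B(H, Y) = 1/(H + Y)
j(d) = sqrt(2)*sqrt(d) (j(d) = sqrt(d + d) = sqrt(2*d) = sqrt(2)*sqrt(d))
C(W, I) = W/(-9 + W) (C(W, I) = W/((-6 - 3) + W) = W/(-9 + W))
-4014/3714 - 2286/C(j(-1), 17) = -4014/3714 - 2286*(-I*sqrt(2)*(-9 + sqrt(2)*sqrt(-1))/2) = -4014*1/3714 - 2286*(-I*sqrt(2)*(-9 + sqrt(2)*I)/2) = -669/619 - 2286*(-I*sqrt(2)*(-9 + I*sqrt(2))/2) = -669/619 - (-1143)*I*sqrt(2)*(-9 + I*sqrt(2)) = -669/619 + 1143*I*sqrt(2)*(-9 + I*sqrt(2))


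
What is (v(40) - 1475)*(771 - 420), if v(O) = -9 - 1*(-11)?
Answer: -517023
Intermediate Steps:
v(O) = 2 (v(O) = -9 + 11 = 2)
(v(40) - 1475)*(771 - 420) = (2 - 1475)*(771 - 420) = -1473*351 = -517023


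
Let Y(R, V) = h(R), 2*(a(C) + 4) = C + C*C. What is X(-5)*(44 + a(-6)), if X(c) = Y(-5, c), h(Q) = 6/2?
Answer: 165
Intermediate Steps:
h(Q) = 3 (h(Q) = 6*(1/2) = 3)
a(C) = -4 + C/2 + C**2/2 (a(C) = -4 + (C + C*C)/2 = -4 + (C + C**2)/2 = -4 + (C/2 + C**2/2) = -4 + C/2 + C**2/2)
Y(R, V) = 3
X(c) = 3
X(-5)*(44 + a(-6)) = 3*(44 + (-4 + (1/2)*(-6) + (1/2)*(-6)**2)) = 3*(44 + (-4 - 3 + (1/2)*36)) = 3*(44 + (-4 - 3 + 18)) = 3*(44 + 11) = 3*55 = 165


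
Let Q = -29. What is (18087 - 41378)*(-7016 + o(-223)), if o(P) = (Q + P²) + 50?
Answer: -995317594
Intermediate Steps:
o(P) = 21 + P² (o(P) = (-29 + P²) + 50 = 21 + P²)
(18087 - 41378)*(-7016 + o(-223)) = (18087 - 41378)*(-7016 + (21 + (-223)²)) = -23291*(-7016 + (21 + 49729)) = -23291*(-7016 + 49750) = -23291*42734 = -995317594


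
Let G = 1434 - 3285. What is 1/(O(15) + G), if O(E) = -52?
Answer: -1/1903 ≈ -0.00052549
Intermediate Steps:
G = -1851
1/(O(15) + G) = 1/(-52 - 1851) = 1/(-1903) = -1/1903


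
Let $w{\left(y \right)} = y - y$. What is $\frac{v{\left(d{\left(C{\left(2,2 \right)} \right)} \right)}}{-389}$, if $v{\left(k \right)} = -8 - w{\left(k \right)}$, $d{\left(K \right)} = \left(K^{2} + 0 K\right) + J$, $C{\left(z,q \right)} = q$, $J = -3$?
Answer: $\frac{8}{389} \approx 0.020566$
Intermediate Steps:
$w{\left(y \right)} = 0$
$d{\left(K \right)} = -3 + K^{2}$ ($d{\left(K \right)} = \left(K^{2} + 0 K\right) - 3 = \left(K^{2} + 0\right) - 3 = K^{2} - 3 = -3 + K^{2}$)
$v{\left(k \right)} = -8$ ($v{\left(k \right)} = -8 - 0 = -8 + 0 = -8$)
$\frac{v{\left(d{\left(C{\left(2,2 \right)} \right)} \right)}}{-389} = - \frac{8}{-389} = \left(-8\right) \left(- \frac{1}{389}\right) = \frac{8}{389}$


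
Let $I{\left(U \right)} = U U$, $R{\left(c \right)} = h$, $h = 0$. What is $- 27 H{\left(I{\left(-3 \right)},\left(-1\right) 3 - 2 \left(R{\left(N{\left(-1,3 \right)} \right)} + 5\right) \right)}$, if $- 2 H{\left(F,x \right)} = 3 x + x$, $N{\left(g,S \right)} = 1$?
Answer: $-702$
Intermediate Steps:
$R{\left(c \right)} = 0$
$I{\left(U \right)} = U^{2}$
$H{\left(F,x \right)} = - 2 x$ ($H{\left(F,x \right)} = - \frac{3 x + x}{2} = - \frac{4 x}{2} = - 2 x$)
$- 27 H{\left(I{\left(-3 \right)},\left(-1\right) 3 - 2 \left(R{\left(N{\left(-1,3 \right)} \right)} + 5\right) \right)} = - 27 \left(- 2 \left(\left(-1\right) 3 - 2 \left(0 + 5\right)\right)\right) = - 27 \left(- 2 \left(-3 - 10\right)\right) = - 27 \left(\left(-2\right) \left(-13\right)\right) = \left(-27\right) 26 = -702$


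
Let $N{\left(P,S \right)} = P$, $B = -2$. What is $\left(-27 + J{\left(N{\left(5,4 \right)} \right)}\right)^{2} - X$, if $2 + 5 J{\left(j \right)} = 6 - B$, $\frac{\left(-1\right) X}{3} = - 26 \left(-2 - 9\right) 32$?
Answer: $\frac{703041}{25} \approx 28122.0$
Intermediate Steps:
$X = -27456$ ($X = - 3 - 26 \left(-2 - 9\right) 32 = - 3 \left(-26\right) \left(-11\right) 32 = - 3 \cdot 286 \cdot 32 = \left(-3\right) 9152 = -27456$)
$J{\left(j \right)} = \frac{6}{5}$ ($J{\left(j \right)} = - \frac{2}{5} + \frac{6 - -2}{5} = - \frac{2}{5} + \frac{6 + 2}{5} = - \frac{2}{5} + \frac{1}{5} \cdot 8 = - \frac{2}{5} + \frac{8}{5} = \frac{6}{5}$)
$\left(-27 + J{\left(N{\left(5,4 \right)} \right)}\right)^{2} - X = \left(-27 + \frac{6}{5}\right)^{2} - -27456 = \left(- \frac{129}{5}\right)^{2} + 27456 = \frac{16641}{25} + 27456 = \frac{703041}{25}$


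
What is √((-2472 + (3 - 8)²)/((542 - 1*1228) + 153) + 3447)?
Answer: √980559034/533 ≈ 58.750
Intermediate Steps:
√((-2472 + (3 - 8)²)/((542 - 1*1228) + 153) + 3447) = √((-2472 + (-5)²)/((542 - 1228) + 153) + 3447) = √((-2472 + 25)/(-686 + 153) + 3447) = √(-2447/(-533) + 3447) = √(-2447*(-1/533) + 3447) = √(2447/533 + 3447) = √(1839698/533) = √980559034/533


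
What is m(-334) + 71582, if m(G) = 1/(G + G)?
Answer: 47816775/668 ≈ 71582.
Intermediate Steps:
m(G) = 1/(2*G)
m(-334) + 71582 = (½)/(-334) + 71582 = (½)*(-1/334) + 71582 = -1/668 + 71582 = 47816775/668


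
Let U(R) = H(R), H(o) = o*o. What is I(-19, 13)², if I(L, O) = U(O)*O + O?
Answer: 4884100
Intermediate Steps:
H(o) = o²
U(R) = R²
I(L, O) = O + O³ (I(L, O) = O²*O + O = O³ + O = O + O³)
I(-19, 13)² = (13 + 13³)² = (13 + 2197)² = 2210² = 4884100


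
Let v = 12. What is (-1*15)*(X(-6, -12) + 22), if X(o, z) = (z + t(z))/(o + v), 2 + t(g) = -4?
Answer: -285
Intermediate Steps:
t(g) = -6 (t(g) = -2 - 4 = -6)
X(o, z) = (-6 + z)/(12 + o) (X(o, z) = (z - 6)/(o + 12) = (-6 + z)/(12 + o))
(-1*15)*(X(-6, -12) + 22) = (-1*15)*((-6 - 12)/(12 - 6) + 22) = -15*(-18/6 + 22) = -15*((⅙)*(-18) + 22) = -15*(-3 + 22) = -15*19 = -285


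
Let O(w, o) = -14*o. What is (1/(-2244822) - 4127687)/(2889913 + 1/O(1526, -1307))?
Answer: -16954785149171107/11870535245457765 ≈ -1.4283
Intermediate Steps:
(1/(-2244822) - 4127687)/(2889913 + 1/O(1526, -1307)) = (1/(-2244822) - 4127687)/(2889913 + 1/(-14*(-1307))) = (-1/2244822 - 4127687)/(2889913 + 1/18298) = -9265922586715/(2244822*(2889913 + 1/18298)) = -9265922586715/(2244822*52879628075/18298) = -9265922586715/2244822*18298/52879628075 = -16954785149171107/11870535245457765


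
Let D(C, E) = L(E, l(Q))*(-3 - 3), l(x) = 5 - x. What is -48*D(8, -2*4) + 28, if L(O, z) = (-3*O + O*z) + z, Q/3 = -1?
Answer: -9188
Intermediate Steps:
Q = -3 (Q = 3*(-1) = -3)
L(O, z) = z - 3*O + O*z
D(C, E) = -48 - 30*E (D(C, E) = ((5 - 1*(-3)) - 3*E + E*(5 - 1*(-3)))*(-3 - 3) = ((5 + 3) - 3*E + E*(5 + 3))*(-6) = (8 - 3*E + E*8)*(-6) = (8 - 3*E + 8*E)*(-6) = (8 + 5*E)*(-6) = -48 - 30*E)
-48*D(8, -2*4) + 28 = -48*(-48 - (-60)*4) + 28 = -48*(-48 - 30*(-8)) + 28 = -48*(-48 + 240) + 28 = -48*192 + 28 = -9216 + 28 = -9188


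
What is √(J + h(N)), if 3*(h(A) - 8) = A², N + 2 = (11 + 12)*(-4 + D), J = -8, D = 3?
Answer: 25*√3/3 ≈ 14.434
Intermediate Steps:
N = -25 (N = -2 + (11 + 12)*(-4 + 3) = -2 + 23*(-1) = -2 - 23 = -25)
h(A) = 8 + A²/3
√(J + h(N)) = √(-8 + (8 + (⅓)*(-25)²)) = √(-8 + (8 + (⅓)*625)) = √(-8 + (8 + 625/3)) = √(-8 + 649/3) = √(625/3) = 25*√3/3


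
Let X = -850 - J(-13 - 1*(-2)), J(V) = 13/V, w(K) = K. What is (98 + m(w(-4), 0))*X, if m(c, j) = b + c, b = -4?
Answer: -840330/11 ≈ -76394.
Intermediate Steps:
m(c, j) = -4 + c
X = -9337/11 (X = -850 - 13/(-13 - 1*(-2)) = -850 - 13/(-13 + 2) = -850 - 13/(-11) = -850 - 13*(-1)/11 = -850 - 1*(-13/11) = -850 + 13/11 = -9337/11 ≈ -848.82)
(98 + m(w(-4), 0))*X = (98 + (-4 - 4))*(-9337/11) = (98 - 8)*(-9337/11) = 90*(-9337/11) = -840330/11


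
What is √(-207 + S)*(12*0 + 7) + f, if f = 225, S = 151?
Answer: 225 + 14*I*√14 ≈ 225.0 + 52.383*I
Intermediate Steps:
√(-207 + S)*(12*0 + 7) + f = √(-207 + 151)*(12*0 + 7) + 225 = √(-56)*(0 + 7) + 225 = (2*I*√14)*7 + 225 = 14*I*√14 + 225 = 225 + 14*I*√14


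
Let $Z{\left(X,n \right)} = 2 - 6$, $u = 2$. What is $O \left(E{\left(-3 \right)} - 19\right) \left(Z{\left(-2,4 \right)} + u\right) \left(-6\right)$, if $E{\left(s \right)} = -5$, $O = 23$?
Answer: $-6624$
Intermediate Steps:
$Z{\left(X,n \right)} = -4$ ($Z{\left(X,n \right)} = 2 - 6 = -4$)
$O \left(E{\left(-3 \right)} - 19\right) \left(Z{\left(-2,4 \right)} + u\right) \left(-6\right) = 23 \left(-5 - 19\right) \left(-4 + 2\right) \left(-6\right) = 23 \left(\left(-24\right) \left(-2\right)\right) \left(-6\right) = 23 \cdot 48 \left(-6\right) = 1104 \left(-6\right) = -6624$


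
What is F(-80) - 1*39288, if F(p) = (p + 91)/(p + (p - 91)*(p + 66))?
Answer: -90912421/2314 ≈ -39288.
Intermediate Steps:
F(p) = (91 + p)/(p + (-91 + p)*(66 + p))
F(-80) - 1*39288 = (91 - 80)/(-6006 + (-80)² - 24*(-80)) - 1*39288 = 11/(-6006 + 6400 + 1920) - 39288 = 11/2314 - 39288 = -90912421/2314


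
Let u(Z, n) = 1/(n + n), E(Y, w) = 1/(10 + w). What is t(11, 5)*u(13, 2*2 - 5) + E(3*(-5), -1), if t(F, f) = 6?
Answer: -26/9 ≈ -2.8889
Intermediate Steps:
u(Z, n) = 1/(2*n)
t(11, 5)*u(13, 2*2 - 5) + E(3*(-5), -1) = 6*(1/(2*(2*2 - 5))) + 1/(10 - 1) = 6*(1/(2*(4 - 5))) + 1/9 = 6*((½)/(-1)) + ⅑ = 6*((½)*(-1)) + ⅑ = 6*(-½) + ⅑ = -3 + ⅑ = -26/9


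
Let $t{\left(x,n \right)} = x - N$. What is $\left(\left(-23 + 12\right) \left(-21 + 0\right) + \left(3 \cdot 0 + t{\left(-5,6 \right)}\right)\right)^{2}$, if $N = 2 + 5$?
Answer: $47961$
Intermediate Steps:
$N = 7$
$t{\left(x,n \right)} = -7 + x$ ($t{\left(x,n \right)} = x - 7 = -7 + x$)
$\left(\left(-23 + 12\right) \left(-21 + 0\right) + \left(3 \cdot 0 + t{\left(-5,6 \right)}\right)\right)^{2} = \left(\left(-23 + 12\right) \left(-21 + 0\right) + \left(3 \cdot 0 - 12\right)\right)^{2} = \left(\left(-11\right) \left(-21\right) + \left(0 - 12\right)\right)^{2} = \left(231 - 12\right)^{2} = 219^{2} = 47961$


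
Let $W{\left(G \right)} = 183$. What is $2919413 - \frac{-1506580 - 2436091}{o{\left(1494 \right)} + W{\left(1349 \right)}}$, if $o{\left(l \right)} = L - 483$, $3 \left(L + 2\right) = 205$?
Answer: $\frac{2034680500}{701} \approx 2.9025 \cdot 10^{6}$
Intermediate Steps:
$L = \frac{199}{3}$ ($L = -2 + \frac{1}{3} \cdot 205 = -2 + \frac{205}{3} = \frac{199}{3} \approx 66.333$)
$o{\left(l \right)} = - \frac{1250}{3}$ ($o{\left(l \right)} = \frac{199}{3} - 483 = - \frac{1250}{3}$)
$2919413 - \frac{-1506580 - 2436091}{o{\left(1494 \right)} + W{\left(1349 \right)}} = 2919413 - \frac{-1506580 - 2436091}{- \frac{1250}{3} + 183} = 2919413 - - \frac{3942671}{- \frac{701}{3}} = 2919413 - \left(-3942671\right) \left(- \frac{3}{701}\right) = 2919413 - \frac{11828013}{701} = \frac{2034680500}{701}$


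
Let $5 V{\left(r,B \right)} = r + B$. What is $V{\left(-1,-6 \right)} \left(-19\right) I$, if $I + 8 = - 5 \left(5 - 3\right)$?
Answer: $- \frac{2394}{5} \approx -478.8$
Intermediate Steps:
$I = -18$ ($I = -8 - 5 \left(5 - 3\right) = -8 - 10 = -18$)
$V{\left(r,B \right)} = \frac{B}{5} + \frac{r}{5}$ ($V{\left(r,B \right)} = \frac{r + B}{5} = \frac{B + r}{5} = \frac{B}{5} + \frac{r}{5}$)
$V{\left(-1,-6 \right)} \left(-19\right) I = \left(\frac{1}{5} \left(-6\right) + \frac{1}{5} \left(-1\right)\right) \left(-19\right) \left(-18\right) = \left(- \frac{6}{5} - \frac{1}{5}\right) \left(-19\right) \left(-18\right) = \left(- \frac{7}{5}\right) \left(-19\right) \left(-18\right) = \frac{133}{5} \left(-18\right) = - \frac{2394}{5}$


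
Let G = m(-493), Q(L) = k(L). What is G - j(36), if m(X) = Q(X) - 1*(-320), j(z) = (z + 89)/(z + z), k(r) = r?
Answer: -12581/72 ≈ -174.74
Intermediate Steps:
j(z) = (89 + z)/(2*z) (j(z) = (89 + z)/((2*z)) = (89 + z)*(1/(2*z)) = (89 + z)/(2*z))
Q(L) = L
m(X) = 320 + X (m(X) = X - 1*(-320) = X + 320 = 320 + X)
G = -173 (G = 320 - 493 = -173)
G - j(36) = -173 - (89 + 36)/(2*36) = -173 - 125/(2*36) = -173 - 1*125/72 = -173 - 125/72 = -12581/72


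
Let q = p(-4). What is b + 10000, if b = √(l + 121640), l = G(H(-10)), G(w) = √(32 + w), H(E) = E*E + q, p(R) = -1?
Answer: 10000 + √(121640 + √131) ≈ 10349.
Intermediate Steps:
q = -1
H(E) = -1 + E² (H(E) = E*E - 1 = E² - 1 = -1 + E²)
l = √131 (l = √(32 + (-1 + (-10)²)) = √(32 + (-1 + 100)) = √(32 + 99) = √131 ≈ 11.446)
b = √(121640 + √131) (b = √(√131 + 121640) = √(121640 + √131) ≈ 348.79)
b + 10000 = √(121640 + √131) + 10000 = 10000 + √(121640 + √131)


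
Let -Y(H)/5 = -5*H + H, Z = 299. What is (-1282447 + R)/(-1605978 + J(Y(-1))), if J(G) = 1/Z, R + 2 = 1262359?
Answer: 858130/68598203 ≈ 0.012510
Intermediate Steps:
R = 1262357 (R = -2 + 1262359 = 1262357)
Y(H) = 20*H (Y(H) = -5*(-5*H + H) = -(-20)*H = 20*H)
J(G) = 1/299
(-1282447 + R)/(-1605978 + J(Y(-1))) = (-1282447 + 1262357)/(-1605978 + 1/299) = -20090/(-480187421/299) = -20090*(-299/480187421) = 858130/68598203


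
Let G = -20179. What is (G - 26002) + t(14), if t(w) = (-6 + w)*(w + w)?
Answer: -45957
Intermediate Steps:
t(w) = 2*w*(-6 + w) (t(w) = (-6 + w)*(2*w) = 2*w*(-6 + w))
(G - 26002) + t(14) = (-20179 - 26002) + 2*14*(-6 + 14) = -46181 + 2*14*8 = -46181 + 224 = -45957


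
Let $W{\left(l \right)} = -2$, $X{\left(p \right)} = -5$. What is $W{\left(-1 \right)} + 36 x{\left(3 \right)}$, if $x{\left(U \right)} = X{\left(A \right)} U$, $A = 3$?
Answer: $-542$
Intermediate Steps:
$x{\left(U \right)} = - 5 U$
$W{\left(-1 \right)} + 36 x{\left(3 \right)} = -2 + 36 \left(\left(-5\right) 3\right) = -2 + 36 \left(-15\right) = -2 - 540 = -542$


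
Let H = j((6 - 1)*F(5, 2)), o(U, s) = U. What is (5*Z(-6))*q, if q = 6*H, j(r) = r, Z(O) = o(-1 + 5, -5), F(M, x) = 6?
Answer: 3600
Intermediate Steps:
Z(O) = 4 (Z(O) = -1 + 5 = 4)
H = 30 (H = (6 - 1)*6 = 5*6 = 30)
q = 180 (q = 6*30 = 180)
(5*Z(-6))*q = (5*4)*180 = 20*180 = 3600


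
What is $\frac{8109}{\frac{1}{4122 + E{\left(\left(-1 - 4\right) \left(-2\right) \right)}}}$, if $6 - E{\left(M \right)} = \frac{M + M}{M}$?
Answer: $33457734$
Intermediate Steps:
$E{\left(M \right)} = 4$ ($E{\left(M \right)} = 6 - \frac{M + M}{M} = 6 - \frac{2 M}{M} = 6 - 2 = 4$)
$\frac{8109}{\frac{1}{4122 + E{\left(\left(-1 - 4\right) \left(-2\right) \right)}}} = \frac{8109}{\frac{1}{4122 + 4}} = \frac{8109}{\frac{1}{4126}} = 8109 \frac{1}{\frac{1}{4126}} = 8109 \cdot 4126 = 33457734$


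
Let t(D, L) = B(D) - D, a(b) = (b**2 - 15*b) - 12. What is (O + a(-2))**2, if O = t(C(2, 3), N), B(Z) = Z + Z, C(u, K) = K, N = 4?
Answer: 625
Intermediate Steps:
a(b) = -12 + b**2 - 15*b
B(Z) = 2*Z
t(D, L) = D (t(D, L) = 2*D - D = D)
O = 3
(O + a(-2))**2 = (3 + (-12 + (-2)**2 - 15*(-2)))**2 = (3 + (-12 + 4 + 30))**2 = (3 + 22)**2 = 25**2 = 625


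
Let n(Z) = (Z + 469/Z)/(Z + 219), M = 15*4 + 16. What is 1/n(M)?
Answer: 4484/1249 ≈ 3.5901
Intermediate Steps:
M = 76 (M = 60 + 16 = 76)
n(Z) = (Z + 469/Z)/(219 + Z)
1/n(M) = 1/((469 + 76²)/(76*(219 + 76))) = 1/((1/76)*(469 + 5776)/295) = 1/((1/76)*(1/295)*6245) = 1/(1249/4484) = 4484/1249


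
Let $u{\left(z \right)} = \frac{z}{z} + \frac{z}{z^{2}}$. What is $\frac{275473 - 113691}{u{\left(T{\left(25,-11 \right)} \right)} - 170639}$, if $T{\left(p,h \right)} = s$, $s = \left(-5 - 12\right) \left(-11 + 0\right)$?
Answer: $- \frac{30253234}{31909305} \approx -0.9481$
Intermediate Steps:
$s = 187$ ($s = \left(-17\right) \left(-11\right) = 187$)
$T{\left(p,h \right)} = 187$
$u{\left(z \right)} = 1 + \frac{1}{z}$ ($u{\left(z \right)} = 1 + \frac{z}{z^{2}} = 1 + \frac{1}{z}$)
$\frac{275473 - 113691}{u{\left(T{\left(25,-11 \right)} \right)} - 170639} = \frac{275473 - 113691}{\frac{1 + 187}{187} - 170639} = \frac{161782}{\frac{1}{187} \cdot 188 - 170639} = \frac{161782}{\frac{188}{187} - 170639} = \frac{161782}{- \frac{31909305}{187}} = 161782 \left(- \frac{187}{31909305}\right) = - \frac{30253234}{31909305}$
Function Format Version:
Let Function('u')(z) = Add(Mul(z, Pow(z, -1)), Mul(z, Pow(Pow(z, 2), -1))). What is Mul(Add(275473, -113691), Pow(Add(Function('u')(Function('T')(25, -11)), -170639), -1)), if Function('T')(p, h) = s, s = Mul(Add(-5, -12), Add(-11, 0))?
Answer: Rational(-30253234, 31909305) ≈ -0.94810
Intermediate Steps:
s = 187 (s = Mul(-17, -11) = 187)
Function('T')(p, h) = 187
Function('u')(z) = Add(1, Pow(z, -1)) (Function('u')(z) = Add(1, Mul(z, Pow(z, -2))) = Add(1, Pow(z, -1)))
Mul(Add(275473, -113691), Pow(Add(Function('u')(Function('T')(25, -11)), -170639), -1)) = Mul(Add(275473, -113691), Pow(Add(Mul(Pow(187, -1), Add(1, 187)), -170639), -1)) = Mul(161782, Pow(Add(Mul(Rational(1, 187), 188), -170639), -1)) = Mul(161782, Pow(Add(Rational(188, 187), -170639), -1)) = Mul(161782, Pow(Rational(-31909305, 187), -1)) = Mul(161782, Rational(-187, 31909305)) = Rational(-30253234, 31909305)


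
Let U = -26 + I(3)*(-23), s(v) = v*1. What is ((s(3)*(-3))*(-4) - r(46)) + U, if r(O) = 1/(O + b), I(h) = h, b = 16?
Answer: -3659/62 ≈ -59.016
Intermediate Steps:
s(v) = v
r(O) = 1/(16 + O) (r(O) = 1/(O + 16) = 1/(16 + O))
U = -95 (U = -26 + 3*(-23) = -26 - 69 = -95)
((s(3)*(-3))*(-4) - r(46)) + U = ((3*(-3))*(-4) - 1/(16 + 46)) - 95 = (-9*(-4) - 1/62) - 95 = (36 - 1*1/62) - 95 = (36 - 1/62) - 95 = 2231/62 - 95 = -3659/62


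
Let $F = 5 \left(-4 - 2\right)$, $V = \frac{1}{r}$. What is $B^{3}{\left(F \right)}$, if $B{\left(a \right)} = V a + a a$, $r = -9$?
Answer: $\frac{19902511000}{27} \approx 7.3713 \cdot 10^{8}$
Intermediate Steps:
$V = - \frac{1}{9}$ ($V = \frac{1}{-9} = - \frac{1}{9} \approx -0.11111$)
$F = -30$ ($F = 5 \left(-6\right) = -30$)
$B{\left(a \right)} = a^{2} - \frac{a}{9}$ ($B{\left(a \right)} = - \frac{a}{9} + a a = - \frac{a}{9} + a^{2} = a^{2} - \frac{a}{9}$)
$B^{3}{\left(F \right)} = \left(- 30 \left(- \frac{1}{9} - 30\right)\right)^{3} = \left(\left(-30\right) \left(- \frac{271}{9}\right)\right)^{3} = \left(\frac{2710}{3}\right)^{3} = \frac{19902511000}{27}$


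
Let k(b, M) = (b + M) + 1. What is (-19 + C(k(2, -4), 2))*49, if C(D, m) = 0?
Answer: -931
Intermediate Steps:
k(b, M) = 1 + M + b (k(b, M) = (M + b) + 1 = 1 + M + b)
(-19 + C(k(2, -4), 2))*49 = (-19 + 0)*49 = -19*49 = -931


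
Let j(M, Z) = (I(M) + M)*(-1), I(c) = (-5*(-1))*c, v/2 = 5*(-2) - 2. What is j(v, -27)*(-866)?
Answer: -124704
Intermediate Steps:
v = -24 (v = 2*(5*(-2) - 2) = 2*(-10 - 2) = 2*(-12) = -24)
I(c) = 5*c
j(M, Z) = -6*M (j(M, Z) = (5*M + M)*(-1) = (6*M)*(-1) = -6*M)
j(v, -27)*(-866) = -6*(-24)*(-866) = 144*(-866) = -124704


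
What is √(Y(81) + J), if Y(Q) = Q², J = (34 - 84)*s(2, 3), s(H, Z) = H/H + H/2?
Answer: √6461 ≈ 80.380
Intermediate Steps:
s(H, Z) = 1 + H/2 (s(H, Z) = 1 + H*(½) = 1 + H/2)
J = -100 (J = (34 - 84)*(1 + (½)*2) = -50*(1 + 1) = -50*2 = -100)
√(Y(81) + J) = √(81² - 100) = √(6561 - 100) = √6461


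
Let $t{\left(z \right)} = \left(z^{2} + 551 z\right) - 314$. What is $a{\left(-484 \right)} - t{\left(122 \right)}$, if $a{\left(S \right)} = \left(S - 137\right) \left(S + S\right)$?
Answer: $519336$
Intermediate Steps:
$t{\left(z \right)} = -314 + z^{2} + 551 z$
$a{\left(S \right)} = 2 S \left(-137 + S\right)$ ($a{\left(S \right)} = \left(-137 + S\right) 2 S = 2 S \left(-137 + S\right)$)
$a{\left(-484 \right)} - t{\left(122 \right)} = 2 \left(-484\right) \left(-137 - 484\right) - \left(-314 + 122^{2} + 551 \cdot 122\right) = 2 \left(-484\right) \left(-621\right) - \left(-314 + 14884 + 67222\right) = 601128 - 81792 = 519336$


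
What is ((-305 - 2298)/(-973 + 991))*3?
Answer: -2603/6 ≈ -433.83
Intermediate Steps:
((-305 - 2298)/(-973 + 991))*3 = -2603/18*3 = -2603/6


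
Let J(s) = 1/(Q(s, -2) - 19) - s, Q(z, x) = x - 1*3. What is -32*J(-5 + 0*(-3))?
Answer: -476/3 ≈ -158.67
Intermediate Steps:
Q(z, x) = -3 + x (Q(z, x) = x - 3 = -3 + x)
J(s) = -1/24 - s (J(s) = 1/((-3 - 2) - 19) - s = 1/(-5 - 19) - s = 1/(-24) - s = -1/24 - s)
-32*J(-5 + 0*(-3)) = -32*(-1/24 - (-5 + 0*(-3))) = -32*(-1/24 - (-5 + 0)) = -32*(-1/24 - 1*(-5)) = -32*(-1/24 + 5) = -32*119/24 = -476/3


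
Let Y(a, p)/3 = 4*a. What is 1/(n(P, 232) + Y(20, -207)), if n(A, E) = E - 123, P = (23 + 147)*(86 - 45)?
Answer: 1/349 ≈ 0.0028653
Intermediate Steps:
Y(a, p) = 12*a (Y(a, p) = 3*(4*a) = 12*a)
P = 6970 (P = 170*41 = 6970)
n(A, E) = -123 + E
1/(n(P, 232) + Y(20, -207)) = 1/((-123 + 232) + 12*20) = 1/(109 + 240) = 1/349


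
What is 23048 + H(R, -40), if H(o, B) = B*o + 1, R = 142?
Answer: 17369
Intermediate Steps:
H(o, B) = 1 + B*o
23048 + H(R, -40) = 23048 + (1 - 40*142) = 23048 + (1 - 5680) = 23048 - 5679 = 17369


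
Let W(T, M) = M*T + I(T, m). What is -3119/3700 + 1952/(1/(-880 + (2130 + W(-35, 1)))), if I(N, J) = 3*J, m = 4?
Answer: 8861881681/3700 ≈ 2.3951e+6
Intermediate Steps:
W(T, M) = 12 + M*T (W(T, M) = M*T + 3*4 = M*T + 12 = 12 + M*T)
-3119/3700 + 1952/(1/(-880 + (2130 + W(-35, 1)))) = -3119/3700 + 1952/(1/(-880 + (2130 + (12 + 1*(-35))))) = -3119*1/3700 + 1952/(1/(-880 + (2130 + (12 - 35)))) = -3119/3700 + 1952/(1/(-880 + (2130 - 23))) = -3119/3700 + 1952/(1/(-880 + 2107)) = -3119/3700 + 1952/(1/1227) = -3119/3700 + 1952*1227 = -3119/3700 + 2395104 = 8861881681/3700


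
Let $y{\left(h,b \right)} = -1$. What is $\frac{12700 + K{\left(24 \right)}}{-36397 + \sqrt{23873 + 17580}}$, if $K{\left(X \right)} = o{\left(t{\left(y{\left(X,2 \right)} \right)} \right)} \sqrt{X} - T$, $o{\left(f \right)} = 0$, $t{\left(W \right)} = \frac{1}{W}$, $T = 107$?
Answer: $- \frac{458347421}{1324700156} - \frac{12593 \sqrt{41453}}{1324700156} \approx -0.34794$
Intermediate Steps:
$K{\left(X \right)} = -107$ ($K{\left(X \right)} = 0 \sqrt{X} - 107 = 0 - 107 = -107$)
$\frac{12700 + K{\left(24 \right)}}{-36397 + \sqrt{23873 + 17580}} = \frac{12700 - 107}{-36397 + \sqrt{23873 + 17580}} = \frac{12593}{-36397 + \sqrt{41453}}$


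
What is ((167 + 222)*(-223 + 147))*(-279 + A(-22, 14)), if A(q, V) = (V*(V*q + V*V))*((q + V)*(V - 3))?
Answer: -4071110620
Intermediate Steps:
A(q, V) = V*(-3 + V)*(V + q)*(V² + V*q) (A(q, V) = (V*(V*q + V²))*((V + q)*(-3 + V)) = (V*(V² + V*q))*((-3 + V)*(V + q)) = V*(-3 + V)*(V + q)*(V² + V*q))
((167 + 222)*(-223 + 147))*(-279 + A(-22, 14)) = ((167 + 222)*(-223 + 147))*(-279 + 14²*(14³ - 3*14² - 3*(-22)² + 14*(-22)² - 6*14*(-22) + 2*(-22)*14²)) = (389*(-76))*(-279 + 196*(2744 - 3*196 - 3*484 + 14*484 + 1848 + 2*(-22)*196)) = -29564*(-279 + 196*(2744 - 588 - 1452 + 6776 + 1848 - 8624)) = -29564*(-279 + 196*704) = -29564*(-279 + 137984) = -29564*137705 = -4071110620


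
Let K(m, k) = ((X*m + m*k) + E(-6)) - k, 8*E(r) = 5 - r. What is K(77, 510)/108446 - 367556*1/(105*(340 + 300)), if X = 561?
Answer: -613435271/130135200 ≈ -4.7138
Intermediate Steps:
E(r) = 5/8 - r/8 (E(r) = (5 - r)/8 = 5/8 - r/8)
K(m, k) = 11/8 - k + 561*m + k*m (K(m, k) = ((561*m + m*k) + (5/8 - ⅛*(-6))) - k = ((561*m + k*m) + (5/8 + ¾)) - k = ((561*m + k*m) + 11/8) - k = (11/8 + 561*m + k*m) - k = 11/8 - k + 561*m + k*m)
K(77, 510)/108446 - 367556*1/(105*(340 + 300)) = (11/8 - 1*510 + 561*77 + 510*77)/108446 - 367556*1/(105*(340 + 300)) = (11/8 - 510 + 43197 + 39270)*(1/108446) - 367556/(105*640) = (655667/8)*(1/108446) - 367556/67200 = 655667/867568 - 367556*1/67200 = 655667/867568 - 13127/2400 = -613435271/130135200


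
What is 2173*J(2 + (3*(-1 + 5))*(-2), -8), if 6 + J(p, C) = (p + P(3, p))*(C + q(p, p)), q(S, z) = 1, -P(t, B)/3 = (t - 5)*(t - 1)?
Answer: 139072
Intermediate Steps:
P(t, B) = -3*(-1 + t)*(-5 + t) (P(t, B) = -3*(t - 5)*(t - 1) = -3*(-5 + t)*(-1 + t) = -3*(-1 + t)*(-5 + t))
J(p, C) = -6 + (1 + C)*(12 + p) (J(p, C) = -6 + (p + (-15 - 3*3² + 18*3))*(C + 1) = -6 + (p + (-15 - 3*9 + 54))*(1 + C) = -6 + (p + (-15 - 27 + 54))*(1 + C) = -6 + (p + 12)*(1 + C) = -6 + (12 + p)*(1 + C) = -6 + (1 + C)*(12 + p))
2173*J(2 + (3*(-1 + 5))*(-2), -8) = 2173*(6 + (2 + (3*(-1 + 5))*(-2)) + 12*(-8) - 8*(2 + (3*(-1 + 5))*(-2))) = 2173*(6 + (2 + (3*4)*(-2)) - 96 - 8*(2 + (3*4)*(-2))) = 2173*(6 + (2 + 12*(-2)) - 96 - 8*(2 + 12*(-2))) = 2173*(6 + (2 - 24) - 96 - 8*(2 - 24)) = 2173*(6 - 22 - 96 - 8*(-22)) = 2173*(6 - 22 - 96 + 176) = 2173*64 = 139072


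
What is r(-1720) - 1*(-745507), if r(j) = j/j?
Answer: 745508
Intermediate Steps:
r(j) = 1
r(-1720) - 1*(-745507) = 1 - 1*(-745507) = 1 + 745507 = 745508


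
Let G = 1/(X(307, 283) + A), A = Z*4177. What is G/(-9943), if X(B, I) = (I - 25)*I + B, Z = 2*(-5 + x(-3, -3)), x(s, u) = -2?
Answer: -1/147583949 ≈ -6.7758e-9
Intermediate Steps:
Z = -14 (Z = 2*(-5 - 2) = 2*(-7) = -14)
X(B, I) = B + I*(-25 + I) (X(B, I) = (-25 + I)*I + B = I*(-25 + I) + B = B + I*(-25 + I))
A = -58478 (A = -14*4177 = -58478)
G = 1/14843 (G = 1/((307 + 283**2 - 25*283) - 58478) = 1/((307 + 80089 - 7075) - 58478) = 1/(73321 - 58478) = 1/14843 ≈ 6.7372e-5)
G/(-9943) = (1/14843)/(-9943) = (1/14843)*(-1/9943) = -1/147583949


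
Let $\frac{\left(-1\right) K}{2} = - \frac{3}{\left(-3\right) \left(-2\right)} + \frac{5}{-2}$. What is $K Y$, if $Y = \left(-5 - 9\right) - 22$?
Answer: $-216$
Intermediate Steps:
$Y = -36$ ($Y = -14 - 22 = -36$)
$K = 6$ ($K = - 2 \left(- \frac{3}{\left(-3\right) \left(-2\right)} + \frac{5}{-2}\right) = - 2 \left(- \frac{3}{6} + 5 \left(- \frac{1}{2}\right)\right) = - 2 \left(\left(-3\right) \frac{1}{6} - \frac{5}{2}\right) = - 2 \left(- \frac{1}{2} - \frac{5}{2}\right) = \left(-2\right) \left(-3\right) = 6$)
$K Y = 6 \left(-36\right) = -216$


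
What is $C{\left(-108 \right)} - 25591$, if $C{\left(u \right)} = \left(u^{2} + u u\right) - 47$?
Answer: $-2310$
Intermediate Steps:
$C{\left(u \right)} = -47 + 2 u^{2}$ ($C{\left(u \right)} = \left(u^{2} + u^{2}\right) - 47 = 2 u^{2} - 47 = -47 + 2 u^{2}$)
$C{\left(-108 \right)} - 25591 = \left(-47 + 2 \left(-108\right)^{2}\right) - 25591 = \left(-47 + 2 \cdot 11664\right) - 25591 = \left(-47 + 23328\right) - 25591 = 23281 - 25591 = -2310$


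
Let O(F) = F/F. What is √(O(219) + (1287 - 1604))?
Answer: 2*I*√79 ≈ 17.776*I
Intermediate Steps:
O(F) = 1
√(O(219) + (1287 - 1604)) = √(1 + (1287 - 1604)) = √(1 - 317) = √(-316) = 2*I*√79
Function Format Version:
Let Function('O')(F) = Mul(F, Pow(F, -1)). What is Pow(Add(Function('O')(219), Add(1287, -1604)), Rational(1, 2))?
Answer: Mul(2, I, Pow(79, Rational(1, 2))) ≈ Mul(17.776, I)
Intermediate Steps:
Function('O')(F) = 1
Pow(Add(Function('O')(219), Add(1287, -1604)), Rational(1, 2)) = Pow(Add(1, Add(1287, -1604)), Rational(1, 2)) = Pow(Add(1, -317), Rational(1, 2)) = Pow(-316, Rational(1, 2)) = Mul(2, I, Pow(79, Rational(1, 2)))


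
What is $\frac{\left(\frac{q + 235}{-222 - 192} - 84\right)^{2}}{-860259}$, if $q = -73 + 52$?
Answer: $- \frac{306075025}{36861237891} \approx -0.0083034$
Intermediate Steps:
$q = -21$
$\frac{\left(\frac{q + 235}{-222 - 192} - 84\right)^{2}}{-860259} = \frac{\left(\frac{-21 + 235}{-222 - 192} - 84\right)^{2}}{-860259} = \left(\frac{214}{-414} - 84\right)^{2} \left(- \frac{1}{860259}\right) = \left(214 \left(- \frac{1}{414}\right) - 84\right)^{2} \left(- \frac{1}{860259}\right) = \left(- \frac{107}{207} - 84\right)^{2} \left(- \frac{1}{860259}\right) = \left(- \frac{17495}{207}\right)^{2} \left(- \frac{1}{860259}\right) = \frac{306075025}{42849} \left(- \frac{1}{860259}\right) = - \frac{306075025}{36861237891}$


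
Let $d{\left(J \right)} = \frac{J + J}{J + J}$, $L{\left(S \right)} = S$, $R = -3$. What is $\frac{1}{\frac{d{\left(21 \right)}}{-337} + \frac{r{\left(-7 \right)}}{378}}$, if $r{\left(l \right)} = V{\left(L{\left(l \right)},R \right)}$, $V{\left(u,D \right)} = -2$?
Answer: $- \frac{63693}{526} \approx -121.09$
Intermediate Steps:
$d{\left(J \right)} = 1$ ($d{\left(J \right)} = \frac{2 J}{2 J} = 2 J \frac{1}{2 J} = 1$)
$r{\left(l \right)} = -2$
$\frac{1}{\frac{d{\left(21 \right)}}{-337} + \frac{r{\left(-7 \right)}}{378}} = \frac{1}{1 \frac{1}{-337} - \frac{2}{378}} = \frac{1}{1 \left(- \frac{1}{337}\right) - \frac{1}{189}} = \frac{1}{- \frac{1}{337} - \frac{1}{189}} = \frac{1}{- \frac{526}{63693}} = - \frac{63693}{526}$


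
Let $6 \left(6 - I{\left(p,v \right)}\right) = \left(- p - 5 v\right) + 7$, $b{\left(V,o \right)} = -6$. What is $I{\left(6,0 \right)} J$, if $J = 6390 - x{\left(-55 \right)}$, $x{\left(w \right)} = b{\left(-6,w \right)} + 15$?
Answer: $\frac{74445}{2} \approx 37223.0$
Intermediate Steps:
$x{\left(w \right)} = 9$ ($x{\left(w \right)} = -6 + 15 = 9$)
$I{\left(p,v \right)} = \frac{29}{6} + \frac{p}{6} + \frac{5 v}{6}$ ($I{\left(p,v \right)} = 6 - \frac{\left(- p - 5 v\right) + 7}{6} = 6 - \frac{7 - p - 5 v}{6} = 6 + \left(- \frac{7}{6} + \frac{p}{6} + \frac{5 v}{6}\right) = \frac{29}{6} + \frac{p}{6} + \frac{5 v}{6}$)
$J = 6381$ ($J = 6390 - 9 = 6381$)
$I{\left(6,0 \right)} J = \left(\frac{29}{6} + \frac{1}{6} \cdot 6 + \frac{5}{6} \cdot 0\right) 6381 = \left(\frac{29}{6} + 1 + 0\right) 6381 = \frac{35}{6} \cdot 6381 = \frac{74445}{2}$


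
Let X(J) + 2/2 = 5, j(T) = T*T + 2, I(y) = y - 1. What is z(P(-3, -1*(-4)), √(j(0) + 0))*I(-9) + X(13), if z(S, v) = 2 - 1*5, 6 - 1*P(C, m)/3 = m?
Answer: 34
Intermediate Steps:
I(y) = -1 + y
P(C, m) = 18 - 3*m
j(T) = 2 + T² (j(T) = T² + 2 = 2 + T²)
X(J) = 4 (X(J) = -1 + 5 = 4)
z(S, v) = -3 (z(S, v) = 2 - 5 = -3)
z(P(-3, -1*(-4)), √(j(0) + 0))*I(-9) + X(13) = -3*(-1 - 9) + 4 = -3*(-10) + 4 = 30 + 4 = 34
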